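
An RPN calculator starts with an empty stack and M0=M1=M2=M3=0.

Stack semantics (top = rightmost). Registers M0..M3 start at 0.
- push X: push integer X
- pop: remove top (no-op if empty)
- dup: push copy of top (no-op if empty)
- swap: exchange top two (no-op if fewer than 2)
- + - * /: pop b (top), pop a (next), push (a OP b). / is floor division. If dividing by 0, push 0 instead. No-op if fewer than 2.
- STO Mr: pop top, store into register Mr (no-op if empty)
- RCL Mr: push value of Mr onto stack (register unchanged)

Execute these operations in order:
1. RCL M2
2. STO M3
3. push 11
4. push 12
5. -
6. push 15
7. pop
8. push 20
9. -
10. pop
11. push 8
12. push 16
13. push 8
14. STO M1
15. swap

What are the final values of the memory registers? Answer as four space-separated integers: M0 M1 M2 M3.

After op 1 (RCL M2): stack=[0] mem=[0,0,0,0]
After op 2 (STO M3): stack=[empty] mem=[0,0,0,0]
After op 3 (push 11): stack=[11] mem=[0,0,0,0]
After op 4 (push 12): stack=[11,12] mem=[0,0,0,0]
After op 5 (-): stack=[-1] mem=[0,0,0,0]
After op 6 (push 15): stack=[-1,15] mem=[0,0,0,0]
After op 7 (pop): stack=[-1] mem=[0,0,0,0]
After op 8 (push 20): stack=[-1,20] mem=[0,0,0,0]
After op 9 (-): stack=[-21] mem=[0,0,0,0]
After op 10 (pop): stack=[empty] mem=[0,0,0,0]
After op 11 (push 8): stack=[8] mem=[0,0,0,0]
After op 12 (push 16): stack=[8,16] mem=[0,0,0,0]
After op 13 (push 8): stack=[8,16,8] mem=[0,0,0,0]
After op 14 (STO M1): stack=[8,16] mem=[0,8,0,0]
After op 15 (swap): stack=[16,8] mem=[0,8,0,0]

Answer: 0 8 0 0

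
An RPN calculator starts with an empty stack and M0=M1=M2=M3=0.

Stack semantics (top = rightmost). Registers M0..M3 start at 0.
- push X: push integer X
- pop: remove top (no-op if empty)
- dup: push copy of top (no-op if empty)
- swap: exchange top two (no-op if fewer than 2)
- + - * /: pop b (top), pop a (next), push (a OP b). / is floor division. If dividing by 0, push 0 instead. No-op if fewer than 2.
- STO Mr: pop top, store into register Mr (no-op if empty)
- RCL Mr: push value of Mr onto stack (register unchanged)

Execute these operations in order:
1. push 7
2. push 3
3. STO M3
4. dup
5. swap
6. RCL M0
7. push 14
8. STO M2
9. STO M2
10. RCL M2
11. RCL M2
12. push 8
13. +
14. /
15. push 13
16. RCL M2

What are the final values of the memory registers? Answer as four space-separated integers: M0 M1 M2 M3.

Answer: 0 0 0 3

Derivation:
After op 1 (push 7): stack=[7] mem=[0,0,0,0]
After op 2 (push 3): stack=[7,3] mem=[0,0,0,0]
After op 3 (STO M3): stack=[7] mem=[0,0,0,3]
After op 4 (dup): stack=[7,7] mem=[0,0,0,3]
After op 5 (swap): stack=[7,7] mem=[0,0,0,3]
After op 6 (RCL M0): stack=[7,7,0] mem=[0,0,0,3]
After op 7 (push 14): stack=[7,7,0,14] mem=[0,0,0,3]
After op 8 (STO M2): stack=[7,7,0] mem=[0,0,14,3]
After op 9 (STO M2): stack=[7,7] mem=[0,0,0,3]
After op 10 (RCL M2): stack=[7,7,0] mem=[0,0,0,3]
After op 11 (RCL M2): stack=[7,7,0,0] mem=[0,0,0,3]
After op 12 (push 8): stack=[7,7,0,0,8] mem=[0,0,0,3]
After op 13 (+): stack=[7,7,0,8] mem=[0,0,0,3]
After op 14 (/): stack=[7,7,0] mem=[0,0,0,3]
After op 15 (push 13): stack=[7,7,0,13] mem=[0,0,0,3]
After op 16 (RCL M2): stack=[7,7,0,13,0] mem=[0,0,0,3]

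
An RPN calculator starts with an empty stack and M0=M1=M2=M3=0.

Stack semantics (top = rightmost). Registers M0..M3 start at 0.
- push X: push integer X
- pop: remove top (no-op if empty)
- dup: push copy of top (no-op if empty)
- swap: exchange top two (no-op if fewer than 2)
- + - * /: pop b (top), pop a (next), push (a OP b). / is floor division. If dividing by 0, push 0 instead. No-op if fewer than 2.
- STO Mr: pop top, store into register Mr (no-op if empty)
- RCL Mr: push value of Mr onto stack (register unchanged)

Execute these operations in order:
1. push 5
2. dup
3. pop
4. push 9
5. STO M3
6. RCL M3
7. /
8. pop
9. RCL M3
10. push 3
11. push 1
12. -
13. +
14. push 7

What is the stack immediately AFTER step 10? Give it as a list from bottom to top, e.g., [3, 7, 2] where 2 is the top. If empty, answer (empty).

After op 1 (push 5): stack=[5] mem=[0,0,0,0]
After op 2 (dup): stack=[5,5] mem=[0,0,0,0]
After op 3 (pop): stack=[5] mem=[0,0,0,0]
After op 4 (push 9): stack=[5,9] mem=[0,0,0,0]
After op 5 (STO M3): stack=[5] mem=[0,0,0,9]
After op 6 (RCL M3): stack=[5,9] mem=[0,0,0,9]
After op 7 (/): stack=[0] mem=[0,0,0,9]
After op 8 (pop): stack=[empty] mem=[0,0,0,9]
After op 9 (RCL M3): stack=[9] mem=[0,0,0,9]
After op 10 (push 3): stack=[9,3] mem=[0,0,0,9]

[9, 3]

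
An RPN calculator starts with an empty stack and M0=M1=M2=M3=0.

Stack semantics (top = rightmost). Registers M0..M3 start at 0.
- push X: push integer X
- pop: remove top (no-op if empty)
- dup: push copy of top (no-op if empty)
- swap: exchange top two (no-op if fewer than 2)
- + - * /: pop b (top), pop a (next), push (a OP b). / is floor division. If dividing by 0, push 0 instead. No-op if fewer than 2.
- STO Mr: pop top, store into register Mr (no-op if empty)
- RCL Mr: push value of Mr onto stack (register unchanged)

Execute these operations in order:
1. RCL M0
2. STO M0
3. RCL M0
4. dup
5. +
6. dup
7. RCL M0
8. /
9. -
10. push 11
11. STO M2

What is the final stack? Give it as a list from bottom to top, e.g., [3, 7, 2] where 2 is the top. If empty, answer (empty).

Answer: [0]

Derivation:
After op 1 (RCL M0): stack=[0] mem=[0,0,0,0]
After op 2 (STO M0): stack=[empty] mem=[0,0,0,0]
After op 3 (RCL M0): stack=[0] mem=[0,0,0,0]
After op 4 (dup): stack=[0,0] mem=[0,0,0,0]
After op 5 (+): stack=[0] mem=[0,0,0,0]
After op 6 (dup): stack=[0,0] mem=[0,0,0,0]
After op 7 (RCL M0): stack=[0,0,0] mem=[0,0,0,0]
After op 8 (/): stack=[0,0] mem=[0,0,0,0]
After op 9 (-): stack=[0] mem=[0,0,0,0]
After op 10 (push 11): stack=[0,11] mem=[0,0,0,0]
After op 11 (STO M2): stack=[0] mem=[0,0,11,0]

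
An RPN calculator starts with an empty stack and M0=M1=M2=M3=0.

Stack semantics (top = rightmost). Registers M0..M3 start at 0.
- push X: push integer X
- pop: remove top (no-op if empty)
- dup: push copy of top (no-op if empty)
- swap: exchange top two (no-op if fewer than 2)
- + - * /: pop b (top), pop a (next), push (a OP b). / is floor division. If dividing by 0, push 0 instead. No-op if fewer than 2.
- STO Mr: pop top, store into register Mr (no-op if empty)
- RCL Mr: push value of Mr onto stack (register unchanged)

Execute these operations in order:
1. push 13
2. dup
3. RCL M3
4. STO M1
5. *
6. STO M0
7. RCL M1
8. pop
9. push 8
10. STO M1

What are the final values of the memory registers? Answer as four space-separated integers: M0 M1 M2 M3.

Answer: 169 8 0 0

Derivation:
After op 1 (push 13): stack=[13] mem=[0,0,0,0]
After op 2 (dup): stack=[13,13] mem=[0,0,0,0]
After op 3 (RCL M3): stack=[13,13,0] mem=[0,0,0,0]
After op 4 (STO M1): stack=[13,13] mem=[0,0,0,0]
After op 5 (*): stack=[169] mem=[0,0,0,0]
After op 6 (STO M0): stack=[empty] mem=[169,0,0,0]
After op 7 (RCL M1): stack=[0] mem=[169,0,0,0]
After op 8 (pop): stack=[empty] mem=[169,0,0,0]
After op 9 (push 8): stack=[8] mem=[169,0,0,0]
After op 10 (STO M1): stack=[empty] mem=[169,8,0,0]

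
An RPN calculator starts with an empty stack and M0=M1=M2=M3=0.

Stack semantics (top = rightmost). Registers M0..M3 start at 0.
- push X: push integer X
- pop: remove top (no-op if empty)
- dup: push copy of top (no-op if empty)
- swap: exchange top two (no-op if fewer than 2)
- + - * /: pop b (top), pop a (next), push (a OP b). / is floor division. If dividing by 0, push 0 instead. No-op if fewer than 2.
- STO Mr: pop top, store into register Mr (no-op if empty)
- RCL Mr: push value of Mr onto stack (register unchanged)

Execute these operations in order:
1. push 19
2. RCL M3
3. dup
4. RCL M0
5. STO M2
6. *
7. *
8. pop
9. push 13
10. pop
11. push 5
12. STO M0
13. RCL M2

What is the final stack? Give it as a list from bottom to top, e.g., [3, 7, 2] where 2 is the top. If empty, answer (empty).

Answer: [0]

Derivation:
After op 1 (push 19): stack=[19] mem=[0,0,0,0]
After op 2 (RCL M3): stack=[19,0] mem=[0,0,0,0]
After op 3 (dup): stack=[19,0,0] mem=[0,0,0,0]
After op 4 (RCL M0): stack=[19,0,0,0] mem=[0,0,0,0]
After op 5 (STO M2): stack=[19,0,0] mem=[0,0,0,0]
After op 6 (*): stack=[19,0] mem=[0,0,0,0]
After op 7 (*): stack=[0] mem=[0,0,0,0]
After op 8 (pop): stack=[empty] mem=[0,0,0,0]
After op 9 (push 13): stack=[13] mem=[0,0,0,0]
After op 10 (pop): stack=[empty] mem=[0,0,0,0]
After op 11 (push 5): stack=[5] mem=[0,0,0,0]
After op 12 (STO M0): stack=[empty] mem=[5,0,0,0]
After op 13 (RCL M2): stack=[0] mem=[5,0,0,0]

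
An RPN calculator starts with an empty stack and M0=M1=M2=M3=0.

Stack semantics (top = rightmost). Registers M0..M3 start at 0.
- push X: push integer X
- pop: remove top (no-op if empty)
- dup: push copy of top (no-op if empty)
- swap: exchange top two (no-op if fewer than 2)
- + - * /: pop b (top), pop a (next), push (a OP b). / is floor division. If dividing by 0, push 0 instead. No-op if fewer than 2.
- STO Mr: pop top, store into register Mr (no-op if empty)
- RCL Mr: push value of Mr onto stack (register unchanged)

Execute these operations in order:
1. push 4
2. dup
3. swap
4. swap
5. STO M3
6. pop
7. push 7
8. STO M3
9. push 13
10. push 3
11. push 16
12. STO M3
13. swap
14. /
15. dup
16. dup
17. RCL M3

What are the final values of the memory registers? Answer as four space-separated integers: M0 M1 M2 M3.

After op 1 (push 4): stack=[4] mem=[0,0,0,0]
After op 2 (dup): stack=[4,4] mem=[0,0,0,0]
After op 3 (swap): stack=[4,4] mem=[0,0,0,0]
After op 4 (swap): stack=[4,4] mem=[0,0,0,0]
After op 5 (STO M3): stack=[4] mem=[0,0,0,4]
After op 6 (pop): stack=[empty] mem=[0,0,0,4]
After op 7 (push 7): stack=[7] mem=[0,0,0,4]
After op 8 (STO M3): stack=[empty] mem=[0,0,0,7]
After op 9 (push 13): stack=[13] mem=[0,0,0,7]
After op 10 (push 3): stack=[13,3] mem=[0,0,0,7]
After op 11 (push 16): stack=[13,3,16] mem=[0,0,0,7]
After op 12 (STO M3): stack=[13,3] mem=[0,0,0,16]
After op 13 (swap): stack=[3,13] mem=[0,0,0,16]
After op 14 (/): stack=[0] mem=[0,0,0,16]
After op 15 (dup): stack=[0,0] mem=[0,0,0,16]
After op 16 (dup): stack=[0,0,0] mem=[0,0,0,16]
After op 17 (RCL M3): stack=[0,0,0,16] mem=[0,0,0,16]

Answer: 0 0 0 16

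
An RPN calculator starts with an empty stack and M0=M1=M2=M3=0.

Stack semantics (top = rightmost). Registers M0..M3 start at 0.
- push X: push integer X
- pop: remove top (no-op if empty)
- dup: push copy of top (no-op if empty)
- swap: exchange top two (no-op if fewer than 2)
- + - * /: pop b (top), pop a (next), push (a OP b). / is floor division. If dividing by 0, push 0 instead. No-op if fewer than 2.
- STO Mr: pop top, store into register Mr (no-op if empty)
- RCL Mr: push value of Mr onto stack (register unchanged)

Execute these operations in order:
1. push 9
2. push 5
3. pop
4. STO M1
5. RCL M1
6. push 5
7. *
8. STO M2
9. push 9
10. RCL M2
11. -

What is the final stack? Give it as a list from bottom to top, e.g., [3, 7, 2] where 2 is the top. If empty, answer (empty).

Answer: [-36]

Derivation:
After op 1 (push 9): stack=[9] mem=[0,0,0,0]
After op 2 (push 5): stack=[9,5] mem=[0,0,0,0]
After op 3 (pop): stack=[9] mem=[0,0,0,0]
After op 4 (STO M1): stack=[empty] mem=[0,9,0,0]
After op 5 (RCL M1): stack=[9] mem=[0,9,0,0]
After op 6 (push 5): stack=[9,5] mem=[0,9,0,0]
After op 7 (*): stack=[45] mem=[0,9,0,0]
After op 8 (STO M2): stack=[empty] mem=[0,9,45,0]
After op 9 (push 9): stack=[9] mem=[0,9,45,0]
After op 10 (RCL M2): stack=[9,45] mem=[0,9,45,0]
After op 11 (-): stack=[-36] mem=[0,9,45,0]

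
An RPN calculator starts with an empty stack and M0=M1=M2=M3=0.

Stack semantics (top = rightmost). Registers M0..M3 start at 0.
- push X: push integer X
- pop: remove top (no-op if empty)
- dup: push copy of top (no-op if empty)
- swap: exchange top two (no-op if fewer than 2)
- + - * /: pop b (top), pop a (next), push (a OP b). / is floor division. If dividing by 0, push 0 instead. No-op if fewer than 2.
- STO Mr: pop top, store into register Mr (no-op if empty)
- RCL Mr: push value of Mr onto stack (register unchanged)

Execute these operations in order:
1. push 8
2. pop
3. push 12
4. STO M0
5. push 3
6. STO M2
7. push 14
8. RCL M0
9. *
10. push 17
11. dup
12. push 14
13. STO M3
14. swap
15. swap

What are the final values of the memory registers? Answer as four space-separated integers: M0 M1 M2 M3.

After op 1 (push 8): stack=[8] mem=[0,0,0,0]
After op 2 (pop): stack=[empty] mem=[0,0,0,0]
After op 3 (push 12): stack=[12] mem=[0,0,0,0]
After op 4 (STO M0): stack=[empty] mem=[12,0,0,0]
After op 5 (push 3): stack=[3] mem=[12,0,0,0]
After op 6 (STO M2): stack=[empty] mem=[12,0,3,0]
After op 7 (push 14): stack=[14] mem=[12,0,3,0]
After op 8 (RCL M0): stack=[14,12] mem=[12,0,3,0]
After op 9 (*): stack=[168] mem=[12,0,3,0]
After op 10 (push 17): stack=[168,17] mem=[12,0,3,0]
After op 11 (dup): stack=[168,17,17] mem=[12,0,3,0]
After op 12 (push 14): stack=[168,17,17,14] mem=[12,0,3,0]
After op 13 (STO M3): stack=[168,17,17] mem=[12,0,3,14]
After op 14 (swap): stack=[168,17,17] mem=[12,0,3,14]
After op 15 (swap): stack=[168,17,17] mem=[12,0,3,14]

Answer: 12 0 3 14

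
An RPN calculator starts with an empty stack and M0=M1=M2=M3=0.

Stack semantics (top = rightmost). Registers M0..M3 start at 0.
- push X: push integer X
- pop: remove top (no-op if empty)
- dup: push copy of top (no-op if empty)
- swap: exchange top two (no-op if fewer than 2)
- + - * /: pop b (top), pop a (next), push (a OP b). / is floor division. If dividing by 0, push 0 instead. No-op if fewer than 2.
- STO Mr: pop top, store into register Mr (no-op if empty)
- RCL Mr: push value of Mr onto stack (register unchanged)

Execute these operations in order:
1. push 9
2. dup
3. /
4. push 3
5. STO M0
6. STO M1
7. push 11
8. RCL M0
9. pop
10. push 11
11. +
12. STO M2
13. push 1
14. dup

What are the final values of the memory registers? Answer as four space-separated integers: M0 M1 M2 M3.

Answer: 3 1 22 0

Derivation:
After op 1 (push 9): stack=[9] mem=[0,0,0,0]
After op 2 (dup): stack=[9,9] mem=[0,0,0,0]
After op 3 (/): stack=[1] mem=[0,0,0,0]
After op 4 (push 3): stack=[1,3] mem=[0,0,0,0]
After op 5 (STO M0): stack=[1] mem=[3,0,0,0]
After op 6 (STO M1): stack=[empty] mem=[3,1,0,0]
After op 7 (push 11): stack=[11] mem=[3,1,0,0]
After op 8 (RCL M0): stack=[11,3] mem=[3,1,0,0]
After op 9 (pop): stack=[11] mem=[3,1,0,0]
After op 10 (push 11): stack=[11,11] mem=[3,1,0,0]
After op 11 (+): stack=[22] mem=[3,1,0,0]
After op 12 (STO M2): stack=[empty] mem=[3,1,22,0]
After op 13 (push 1): stack=[1] mem=[3,1,22,0]
After op 14 (dup): stack=[1,1] mem=[3,1,22,0]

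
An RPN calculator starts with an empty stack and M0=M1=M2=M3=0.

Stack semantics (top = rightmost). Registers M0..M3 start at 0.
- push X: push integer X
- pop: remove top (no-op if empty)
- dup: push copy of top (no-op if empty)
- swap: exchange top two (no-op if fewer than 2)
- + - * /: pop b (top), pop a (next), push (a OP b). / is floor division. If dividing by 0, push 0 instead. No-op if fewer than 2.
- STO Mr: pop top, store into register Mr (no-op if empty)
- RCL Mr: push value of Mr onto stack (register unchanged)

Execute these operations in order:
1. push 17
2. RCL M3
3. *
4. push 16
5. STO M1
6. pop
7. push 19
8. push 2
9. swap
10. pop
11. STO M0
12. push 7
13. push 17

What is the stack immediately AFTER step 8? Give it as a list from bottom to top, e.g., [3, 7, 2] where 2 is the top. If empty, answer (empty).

After op 1 (push 17): stack=[17] mem=[0,0,0,0]
After op 2 (RCL M3): stack=[17,0] mem=[0,0,0,0]
After op 3 (*): stack=[0] mem=[0,0,0,0]
After op 4 (push 16): stack=[0,16] mem=[0,0,0,0]
After op 5 (STO M1): stack=[0] mem=[0,16,0,0]
After op 6 (pop): stack=[empty] mem=[0,16,0,0]
After op 7 (push 19): stack=[19] mem=[0,16,0,0]
After op 8 (push 2): stack=[19,2] mem=[0,16,0,0]

[19, 2]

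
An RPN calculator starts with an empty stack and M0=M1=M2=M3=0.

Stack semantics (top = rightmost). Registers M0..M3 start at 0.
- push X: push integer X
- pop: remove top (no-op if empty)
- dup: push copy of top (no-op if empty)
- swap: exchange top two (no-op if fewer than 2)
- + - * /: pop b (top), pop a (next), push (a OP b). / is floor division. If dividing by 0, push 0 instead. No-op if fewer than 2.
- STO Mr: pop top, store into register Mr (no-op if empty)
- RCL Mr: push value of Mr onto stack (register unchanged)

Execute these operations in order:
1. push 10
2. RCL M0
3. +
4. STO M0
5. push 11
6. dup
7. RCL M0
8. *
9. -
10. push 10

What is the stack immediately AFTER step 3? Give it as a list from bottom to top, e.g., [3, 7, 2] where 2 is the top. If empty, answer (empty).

After op 1 (push 10): stack=[10] mem=[0,0,0,0]
After op 2 (RCL M0): stack=[10,0] mem=[0,0,0,0]
After op 3 (+): stack=[10] mem=[0,0,0,0]

[10]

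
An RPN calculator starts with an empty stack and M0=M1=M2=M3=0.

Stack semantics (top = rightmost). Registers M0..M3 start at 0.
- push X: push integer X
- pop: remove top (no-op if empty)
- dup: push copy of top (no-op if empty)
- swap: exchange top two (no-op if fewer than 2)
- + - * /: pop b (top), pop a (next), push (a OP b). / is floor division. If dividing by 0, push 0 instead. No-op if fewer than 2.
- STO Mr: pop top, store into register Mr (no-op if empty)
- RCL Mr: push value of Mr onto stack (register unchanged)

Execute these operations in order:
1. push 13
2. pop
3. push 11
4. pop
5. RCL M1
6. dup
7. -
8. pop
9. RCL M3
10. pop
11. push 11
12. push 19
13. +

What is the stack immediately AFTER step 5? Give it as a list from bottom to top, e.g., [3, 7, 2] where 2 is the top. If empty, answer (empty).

After op 1 (push 13): stack=[13] mem=[0,0,0,0]
After op 2 (pop): stack=[empty] mem=[0,0,0,0]
After op 3 (push 11): stack=[11] mem=[0,0,0,0]
After op 4 (pop): stack=[empty] mem=[0,0,0,0]
After op 5 (RCL M1): stack=[0] mem=[0,0,0,0]

[0]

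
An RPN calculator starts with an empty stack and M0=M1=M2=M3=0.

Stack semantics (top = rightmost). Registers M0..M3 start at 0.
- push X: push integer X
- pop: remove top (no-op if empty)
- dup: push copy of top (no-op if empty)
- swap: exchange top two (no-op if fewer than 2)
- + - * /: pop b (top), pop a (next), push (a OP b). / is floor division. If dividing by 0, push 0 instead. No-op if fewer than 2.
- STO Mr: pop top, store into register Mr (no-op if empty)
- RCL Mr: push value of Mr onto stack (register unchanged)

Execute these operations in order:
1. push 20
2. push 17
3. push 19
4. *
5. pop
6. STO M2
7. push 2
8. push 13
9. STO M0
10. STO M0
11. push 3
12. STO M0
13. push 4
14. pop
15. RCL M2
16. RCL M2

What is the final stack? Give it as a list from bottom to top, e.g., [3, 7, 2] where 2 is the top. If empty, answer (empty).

Answer: [20, 20]

Derivation:
After op 1 (push 20): stack=[20] mem=[0,0,0,0]
After op 2 (push 17): stack=[20,17] mem=[0,0,0,0]
After op 3 (push 19): stack=[20,17,19] mem=[0,0,0,0]
After op 4 (*): stack=[20,323] mem=[0,0,0,0]
After op 5 (pop): stack=[20] mem=[0,0,0,0]
After op 6 (STO M2): stack=[empty] mem=[0,0,20,0]
After op 7 (push 2): stack=[2] mem=[0,0,20,0]
After op 8 (push 13): stack=[2,13] mem=[0,0,20,0]
After op 9 (STO M0): stack=[2] mem=[13,0,20,0]
After op 10 (STO M0): stack=[empty] mem=[2,0,20,0]
After op 11 (push 3): stack=[3] mem=[2,0,20,0]
After op 12 (STO M0): stack=[empty] mem=[3,0,20,0]
After op 13 (push 4): stack=[4] mem=[3,0,20,0]
After op 14 (pop): stack=[empty] mem=[3,0,20,0]
After op 15 (RCL M2): stack=[20] mem=[3,0,20,0]
After op 16 (RCL M2): stack=[20,20] mem=[3,0,20,0]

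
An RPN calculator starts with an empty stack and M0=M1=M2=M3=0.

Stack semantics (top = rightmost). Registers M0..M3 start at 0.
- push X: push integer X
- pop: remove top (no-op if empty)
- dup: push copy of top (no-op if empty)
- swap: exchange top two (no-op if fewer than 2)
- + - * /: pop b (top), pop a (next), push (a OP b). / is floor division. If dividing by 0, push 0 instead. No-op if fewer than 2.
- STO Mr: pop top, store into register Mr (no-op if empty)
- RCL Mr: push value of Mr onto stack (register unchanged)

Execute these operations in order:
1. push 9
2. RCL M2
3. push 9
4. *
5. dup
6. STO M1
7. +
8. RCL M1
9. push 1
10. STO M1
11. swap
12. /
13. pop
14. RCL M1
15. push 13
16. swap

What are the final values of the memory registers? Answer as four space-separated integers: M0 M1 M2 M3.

Answer: 0 1 0 0

Derivation:
After op 1 (push 9): stack=[9] mem=[0,0,0,0]
After op 2 (RCL M2): stack=[9,0] mem=[0,0,0,0]
After op 3 (push 9): stack=[9,0,9] mem=[0,0,0,0]
After op 4 (*): stack=[9,0] mem=[0,0,0,0]
After op 5 (dup): stack=[9,0,0] mem=[0,0,0,0]
After op 6 (STO M1): stack=[9,0] mem=[0,0,0,0]
After op 7 (+): stack=[9] mem=[0,0,0,0]
After op 8 (RCL M1): stack=[9,0] mem=[0,0,0,0]
After op 9 (push 1): stack=[9,0,1] mem=[0,0,0,0]
After op 10 (STO M1): stack=[9,0] mem=[0,1,0,0]
After op 11 (swap): stack=[0,9] mem=[0,1,0,0]
After op 12 (/): stack=[0] mem=[0,1,0,0]
After op 13 (pop): stack=[empty] mem=[0,1,0,0]
After op 14 (RCL M1): stack=[1] mem=[0,1,0,0]
After op 15 (push 13): stack=[1,13] mem=[0,1,0,0]
After op 16 (swap): stack=[13,1] mem=[0,1,0,0]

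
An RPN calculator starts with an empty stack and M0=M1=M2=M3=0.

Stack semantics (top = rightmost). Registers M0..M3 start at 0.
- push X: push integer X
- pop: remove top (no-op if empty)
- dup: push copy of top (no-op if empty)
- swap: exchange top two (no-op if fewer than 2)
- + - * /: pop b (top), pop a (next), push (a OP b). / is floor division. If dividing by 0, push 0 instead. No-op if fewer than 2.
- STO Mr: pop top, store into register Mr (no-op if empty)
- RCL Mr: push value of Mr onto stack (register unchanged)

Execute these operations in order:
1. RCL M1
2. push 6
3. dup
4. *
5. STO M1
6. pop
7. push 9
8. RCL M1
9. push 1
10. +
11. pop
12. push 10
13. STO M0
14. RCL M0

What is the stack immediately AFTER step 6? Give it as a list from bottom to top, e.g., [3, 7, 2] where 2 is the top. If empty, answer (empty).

After op 1 (RCL M1): stack=[0] mem=[0,0,0,0]
After op 2 (push 6): stack=[0,6] mem=[0,0,0,0]
After op 3 (dup): stack=[0,6,6] mem=[0,0,0,0]
After op 4 (*): stack=[0,36] mem=[0,0,0,0]
After op 5 (STO M1): stack=[0] mem=[0,36,0,0]
After op 6 (pop): stack=[empty] mem=[0,36,0,0]

(empty)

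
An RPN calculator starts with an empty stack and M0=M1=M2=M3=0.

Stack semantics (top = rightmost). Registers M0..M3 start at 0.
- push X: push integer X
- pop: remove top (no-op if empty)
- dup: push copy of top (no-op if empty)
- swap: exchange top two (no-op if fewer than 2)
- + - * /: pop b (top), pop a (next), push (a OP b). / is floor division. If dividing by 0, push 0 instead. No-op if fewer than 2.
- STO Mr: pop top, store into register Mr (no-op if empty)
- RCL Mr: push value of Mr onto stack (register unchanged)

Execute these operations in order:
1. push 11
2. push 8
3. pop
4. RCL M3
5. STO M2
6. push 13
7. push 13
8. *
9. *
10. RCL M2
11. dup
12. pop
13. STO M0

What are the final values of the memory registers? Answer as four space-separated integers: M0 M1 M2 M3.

Answer: 0 0 0 0

Derivation:
After op 1 (push 11): stack=[11] mem=[0,0,0,0]
After op 2 (push 8): stack=[11,8] mem=[0,0,0,0]
After op 3 (pop): stack=[11] mem=[0,0,0,0]
After op 4 (RCL M3): stack=[11,0] mem=[0,0,0,0]
After op 5 (STO M2): stack=[11] mem=[0,0,0,0]
After op 6 (push 13): stack=[11,13] mem=[0,0,0,0]
After op 7 (push 13): stack=[11,13,13] mem=[0,0,0,0]
After op 8 (*): stack=[11,169] mem=[0,0,0,0]
After op 9 (*): stack=[1859] mem=[0,0,0,0]
After op 10 (RCL M2): stack=[1859,0] mem=[0,0,0,0]
After op 11 (dup): stack=[1859,0,0] mem=[0,0,0,0]
After op 12 (pop): stack=[1859,0] mem=[0,0,0,0]
After op 13 (STO M0): stack=[1859] mem=[0,0,0,0]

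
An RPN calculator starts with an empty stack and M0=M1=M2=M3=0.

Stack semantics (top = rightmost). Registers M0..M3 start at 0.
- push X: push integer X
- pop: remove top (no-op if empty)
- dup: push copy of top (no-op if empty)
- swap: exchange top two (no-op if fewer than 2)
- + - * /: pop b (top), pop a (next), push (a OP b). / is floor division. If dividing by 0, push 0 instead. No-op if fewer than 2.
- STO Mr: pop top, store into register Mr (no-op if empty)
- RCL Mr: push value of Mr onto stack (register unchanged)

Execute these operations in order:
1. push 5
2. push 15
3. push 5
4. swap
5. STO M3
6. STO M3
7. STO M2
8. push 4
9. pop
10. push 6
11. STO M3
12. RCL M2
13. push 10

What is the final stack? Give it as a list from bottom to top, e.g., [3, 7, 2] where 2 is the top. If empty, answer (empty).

Answer: [5, 10]

Derivation:
After op 1 (push 5): stack=[5] mem=[0,0,0,0]
After op 2 (push 15): stack=[5,15] mem=[0,0,0,0]
After op 3 (push 5): stack=[5,15,5] mem=[0,0,0,0]
After op 4 (swap): stack=[5,5,15] mem=[0,0,0,0]
After op 5 (STO M3): stack=[5,5] mem=[0,0,0,15]
After op 6 (STO M3): stack=[5] mem=[0,0,0,5]
After op 7 (STO M2): stack=[empty] mem=[0,0,5,5]
After op 8 (push 4): stack=[4] mem=[0,0,5,5]
After op 9 (pop): stack=[empty] mem=[0,0,5,5]
After op 10 (push 6): stack=[6] mem=[0,0,5,5]
After op 11 (STO M3): stack=[empty] mem=[0,0,5,6]
After op 12 (RCL M2): stack=[5] mem=[0,0,5,6]
After op 13 (push 10): stack=[5,10] mem=[0,0,5,6]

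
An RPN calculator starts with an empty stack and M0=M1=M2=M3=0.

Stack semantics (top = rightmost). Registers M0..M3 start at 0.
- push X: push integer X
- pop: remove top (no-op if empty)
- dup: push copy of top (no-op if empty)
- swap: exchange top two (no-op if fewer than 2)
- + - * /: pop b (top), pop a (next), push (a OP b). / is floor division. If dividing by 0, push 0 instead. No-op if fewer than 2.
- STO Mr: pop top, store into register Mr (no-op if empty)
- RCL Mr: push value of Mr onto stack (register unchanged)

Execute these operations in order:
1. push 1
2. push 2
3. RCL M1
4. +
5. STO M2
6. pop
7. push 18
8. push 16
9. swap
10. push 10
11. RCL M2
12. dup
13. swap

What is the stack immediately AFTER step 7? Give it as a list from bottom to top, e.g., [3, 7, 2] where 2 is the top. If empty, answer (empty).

After op 1 (push 1): stack=[1] mem=[0,0,0,0]
After op 2 (push 2): stack=[1,2] mem=[0,0,0,0]
After op 3 (RCL M1): stack=[1,2,0] mem=[0,0,0,0]
After op 4 (+): stack=[1,2] mem=[0,0,0,0]
After op 5 (STO M2): stack=[1] mem=[0,0,2,0]
After op 6 (pop): stack=[empty] mem=[0,0,2,0]
After op 7 (push 18): stack=[18] mem=[0,0,2,0]

[18]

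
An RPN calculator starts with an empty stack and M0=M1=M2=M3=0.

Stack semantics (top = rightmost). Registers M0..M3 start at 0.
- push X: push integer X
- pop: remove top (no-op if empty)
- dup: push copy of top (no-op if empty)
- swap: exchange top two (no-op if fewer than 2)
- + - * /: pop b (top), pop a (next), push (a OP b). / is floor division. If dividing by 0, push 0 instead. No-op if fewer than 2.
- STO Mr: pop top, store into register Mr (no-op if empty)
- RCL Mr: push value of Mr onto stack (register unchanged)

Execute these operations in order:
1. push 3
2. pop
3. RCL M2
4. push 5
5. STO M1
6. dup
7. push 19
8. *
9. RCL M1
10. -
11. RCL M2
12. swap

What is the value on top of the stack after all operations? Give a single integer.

Answer: -5

Derivation:
After op 1 (push 3): stack=[3] mem=[0,0,0,0]
After op 2 (pop): stack=[empty] mem=[0,0,0,0]
After op 3 (RCL M2): stack=[0] mem=[0,0,0,0]
After op 4 (push 5): stack=[0,5] mem=[0,0,0,0]
After op 5 (STO M1): stack=[0] mem=[0,5,0,0]
After op 6 (dup): stack=[0,0] mem=[0,5,0,0]
After op 7 (push 19): stack=[0,0,19] mem=[0,5,0,0]
After op 8 (*): stack=[0,0] mem=[0,5,0,0]
After op 9 (RCL M1): stack=[0,0,5] mem=[0,5,0,0]
After op 10 (-): stack=[0,-5] mem=[0,5,0,0]
After op 11 (RCL M2): stack=[0,-5,0] mem=[0,5,0,0]
After op 12 (swap): stack=[0,0,-5] mem=[0,5,0,0]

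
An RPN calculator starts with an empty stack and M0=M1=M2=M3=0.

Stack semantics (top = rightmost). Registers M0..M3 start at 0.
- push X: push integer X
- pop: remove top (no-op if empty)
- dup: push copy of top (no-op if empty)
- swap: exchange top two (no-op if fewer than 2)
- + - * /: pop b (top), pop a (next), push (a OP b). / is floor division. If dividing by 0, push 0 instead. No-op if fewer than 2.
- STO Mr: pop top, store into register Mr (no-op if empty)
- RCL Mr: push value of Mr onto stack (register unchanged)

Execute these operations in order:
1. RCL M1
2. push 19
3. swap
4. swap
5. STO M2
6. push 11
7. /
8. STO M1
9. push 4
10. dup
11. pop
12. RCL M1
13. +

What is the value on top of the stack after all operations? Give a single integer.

Answer: 4

Derivation:
After op 1 (RCL M1): stack=[0] mem=[0,0,0,0]
After op 2 (push 19): stack=[0,19] mem=[0,0,0,0]
After op 3 (swap): stack=[19,0] mem=[0,0,0,0]
After op 4 (swap): stack=[0,19] mem=[0,0,0,0]
After op 5 (STO M2): stack=[0] mem=[0,0,19,0]
After op 6 (push 11): stack=[0,11] mem=[0,0,19,0]
After op 7 (/): stack=[0] mem=[0,0,19,0]
After op 8 (STO M1): stack=[empty] mem=[0,0,19,0]
After op 9 (push 4): stack=[4] mem=[0,0,19,0]
After op 10 (dup): stack=[4,4] mem=[0,0,19,0]
After op 11 (pop): stack=[4] mem=[0,0,19,0]
After op 12 (RCL M1): stack=[4,0] mem=[0,0,19,0]
After op 13 (+): stack=[4] mem=[0,0,19,0]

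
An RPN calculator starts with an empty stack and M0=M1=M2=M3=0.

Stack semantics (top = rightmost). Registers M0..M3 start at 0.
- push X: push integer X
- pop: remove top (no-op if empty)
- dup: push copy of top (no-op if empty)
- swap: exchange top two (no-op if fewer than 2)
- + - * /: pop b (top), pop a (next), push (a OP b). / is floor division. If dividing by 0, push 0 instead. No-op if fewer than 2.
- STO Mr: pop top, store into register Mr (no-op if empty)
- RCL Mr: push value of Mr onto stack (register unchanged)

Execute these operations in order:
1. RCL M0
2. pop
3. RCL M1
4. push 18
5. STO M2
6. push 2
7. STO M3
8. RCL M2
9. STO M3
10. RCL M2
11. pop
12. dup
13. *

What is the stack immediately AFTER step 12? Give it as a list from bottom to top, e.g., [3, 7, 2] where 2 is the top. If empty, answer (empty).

After op 1 (RCL M0): stack=[0] mem=[0,0,0,0]
After op 2 (pop): stack=[empty] mem=[0,0,0,0]
After op 3 (RCL M1): stack=[0] mem=[0,0,0,0]
After op 4 (push 18): stack=[0,18] mem=[0,0,0,0]
After op 5 (STO M2): stack=[0] mem=[0,0,18,0]
After op 6 (push 2): stack=[0,2] mem=[0,0,18,0]
After op 7 (STO M3): stack=[0] mem=[0,0,18,2]
After op 8 (RCL M2): stack=[0,18] mem=[0,0,18,2]
After op 9 (STO M3): stack=[0] mem=[0,0,18,18]
After op 10 (RCL M2): stack=[0,18] mem=[0,0,18,18]
After op 11 (pop): stack=[0] mem=[0,0,18,18]
After op 12 (dup): stack=[0,0] mem=[0,0,18,18]

[0, 0]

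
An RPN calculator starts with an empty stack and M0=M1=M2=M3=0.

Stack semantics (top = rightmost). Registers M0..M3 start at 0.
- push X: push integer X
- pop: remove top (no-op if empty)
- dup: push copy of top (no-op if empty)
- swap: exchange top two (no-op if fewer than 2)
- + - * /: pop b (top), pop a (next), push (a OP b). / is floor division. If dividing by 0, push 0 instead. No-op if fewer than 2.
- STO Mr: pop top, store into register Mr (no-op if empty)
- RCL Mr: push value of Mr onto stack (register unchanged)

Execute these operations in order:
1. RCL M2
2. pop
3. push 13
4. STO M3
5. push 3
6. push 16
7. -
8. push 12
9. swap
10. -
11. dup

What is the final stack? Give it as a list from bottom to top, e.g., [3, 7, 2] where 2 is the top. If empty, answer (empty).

After op 1 (RCL M2): stack=[0] mem=[0,0,0,0]
After op 2 (pop): stack=[empty] mem=[0,0,0,0]
After op 3 (push 13): stack=[13] mem=[0,0,0,0]
After op 4 (STO M3): stack=[empty] mem=[0,0,0,13]
After op 5 (push 3): stack=[3] mem=[0,0,0,13]
After op 6 (push 16): stack=[3,16] mem=[0,0,0,13]
After op 7 (-): stack=[-13] mem=[0,0,0,13]
After op 8 (push 12): stack=[-13,12] mem=[0,0,0,13]
After op 9 (swap): stack=[12,-13] mem=[0,0,0,13]
After op 10 (-): stack=[25] mem=[0,0,0,13]
After op 11 (dup): stack=[25,25] mem=[0,0,0,13]

Answer: [25, 25]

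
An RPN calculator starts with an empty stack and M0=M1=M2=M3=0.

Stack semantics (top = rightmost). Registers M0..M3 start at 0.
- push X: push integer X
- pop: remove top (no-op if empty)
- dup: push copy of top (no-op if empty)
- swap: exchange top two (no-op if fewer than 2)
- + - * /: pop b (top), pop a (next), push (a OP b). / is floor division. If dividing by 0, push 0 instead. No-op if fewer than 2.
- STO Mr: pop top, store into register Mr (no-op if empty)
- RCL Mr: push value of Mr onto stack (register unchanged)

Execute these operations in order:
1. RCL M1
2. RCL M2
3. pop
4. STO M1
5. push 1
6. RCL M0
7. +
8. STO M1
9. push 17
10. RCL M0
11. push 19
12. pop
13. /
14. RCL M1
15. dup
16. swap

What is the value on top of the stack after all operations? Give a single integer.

Answer: 1

Derivation:
After op 1 (RCL M1): stack=[0] mem=[0,0,0,0]
After op 2 (RCL M2): stack=[0,0] mem=[0,0,0,0]
After op 3 (pop): stack=[0] mem=[0,0,0,0]
After op 4 (STO M1): stack=[empty] mem=[0,0,0,0]
After op 5 (push 1): stack=[1] mem=[0,0,0,0]
After op 6 (RCL M0): stack=[1,0] mem=[0,0,0,0]
After op 7 (+): stack=[1] mem=[0,0,0,0]
After op 8 (STO M1): stack=[empty] mem=[0,1,0,0]
After op 9 (push 17): stack=[17] mem=[0,1,0,0]
After op 10 (RCL M0): stack=[17,0] mem=[0,1,0,0]
After op 11 (push 19): stack=[17,0,19] mem=[0,1,0,0]
After op 12 (pop): stack=[17,0] mem=[0,1,0,0]
After op 13 (/): stack=[0] mem=[0,1,0,0]
After op 14 (RCL M1): stack=[0,1] mem=[0,1,0,0]
After op 15 (dup): stack=[0,1,1] mem=[0,1,0,0]
After op 16 (swap): stack=[0,1,1] mem=[0,1,0,0]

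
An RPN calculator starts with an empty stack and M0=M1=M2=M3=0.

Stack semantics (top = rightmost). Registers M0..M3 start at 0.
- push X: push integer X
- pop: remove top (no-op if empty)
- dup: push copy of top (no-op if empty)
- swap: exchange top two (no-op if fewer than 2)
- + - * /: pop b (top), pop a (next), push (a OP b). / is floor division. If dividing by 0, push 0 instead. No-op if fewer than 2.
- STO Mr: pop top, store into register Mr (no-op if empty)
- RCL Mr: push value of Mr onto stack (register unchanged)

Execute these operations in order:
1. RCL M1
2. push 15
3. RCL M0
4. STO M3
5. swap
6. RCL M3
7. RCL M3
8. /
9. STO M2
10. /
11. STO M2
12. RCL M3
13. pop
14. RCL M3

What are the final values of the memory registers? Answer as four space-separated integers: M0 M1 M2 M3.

Answer: 0 0 0 0

Derivation:
After op 1 (RCL M1): stack=[0] mem=[0,0,0,0]
After op 2 (push 15): stack=[0,15] mem=[0,0,0,0]
After op 3 (RCL M0): stack=[0,15,0] mem=[0,0,0,0]
After op 4 (STO M3): stack=[0,15] mem=[0,0,0,0]
After op 5 (swap): stack=[15,0] mem=[0,0,0,0]
After op 6 (RCL M3): stack=[15,0,0] mem=[0,0,0,0]
After op 7 (RCL M3): stack=[15,0,0,0] mem=[0,0,0,0]
After op 8 (/): stack=[15,0,0] mem=[0,0,0,0]
After op 9 (STO M2): stack=[15,0] mem=[0,0,0,0]
After op 10 (/): stack=[0] mem=[0,0,0,0]
After op 11 (STO M2): stack=[empty] mem=[0,0,0,0]
After op 12 (RCL M3): stack=[0] mem=[0,0,0,0]
After op 13 (pop): stack=[empty] mem=[0,0,0,0]
After op 14 (RCL M3): stack=[0] mem=[0,0,0,0]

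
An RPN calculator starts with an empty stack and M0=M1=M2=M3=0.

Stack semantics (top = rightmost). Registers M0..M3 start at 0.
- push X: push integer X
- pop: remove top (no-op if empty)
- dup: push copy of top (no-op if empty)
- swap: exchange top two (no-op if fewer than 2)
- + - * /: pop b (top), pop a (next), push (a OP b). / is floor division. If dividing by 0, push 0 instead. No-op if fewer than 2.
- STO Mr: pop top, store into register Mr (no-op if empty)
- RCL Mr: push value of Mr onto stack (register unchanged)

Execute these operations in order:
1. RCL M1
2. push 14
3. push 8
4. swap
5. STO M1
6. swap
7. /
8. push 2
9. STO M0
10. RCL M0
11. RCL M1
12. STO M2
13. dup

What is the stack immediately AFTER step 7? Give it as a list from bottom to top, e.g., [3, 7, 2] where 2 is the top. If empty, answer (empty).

After op 1 (RCL M1): stack=[0] mem=[0,0,0,0]
After op 2 (push 14): stack=[0,14] mem=[0,0,0,0]
After op 3 (push 8): stack=[0,14,8] mem=[0,0,0,0]
After op 4 (swap): stack=[0,8,14] mem=[0,0,0,0]
After op 5 (STO M1): stack=[0,8] mem=[0,14,0,0]
After op 6 (swap): stack=[8,0] mem=[0,14,0,0]
After op 7 (/): stack=[0] mem=[0,14,0,0]

[0]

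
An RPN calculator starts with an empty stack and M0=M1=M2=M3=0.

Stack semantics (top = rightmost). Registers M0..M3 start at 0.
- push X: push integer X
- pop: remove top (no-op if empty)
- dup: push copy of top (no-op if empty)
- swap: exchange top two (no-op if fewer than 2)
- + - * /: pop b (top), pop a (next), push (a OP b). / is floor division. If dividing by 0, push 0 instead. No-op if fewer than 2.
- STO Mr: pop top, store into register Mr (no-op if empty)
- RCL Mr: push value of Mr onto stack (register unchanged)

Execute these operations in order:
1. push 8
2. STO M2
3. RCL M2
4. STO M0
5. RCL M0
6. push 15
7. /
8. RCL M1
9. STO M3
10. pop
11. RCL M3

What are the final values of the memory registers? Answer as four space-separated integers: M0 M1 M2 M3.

Answer: 8 0 8 0

Derivation:
After op 1 (push 8): stack=[8] mem=[0,0,0,0]
After op 2 (STO M2): stack=[empty] mem=[0,0,8,0]
After op 3 (RCL M2): stack=[8] mem=[0,0,8,0]
After op 4 (STO M0): stack=[empty] mem=[8,0,8,0]
After op 5 (RCL M0): stack=[8] mem=[8,0,8,0]
After op 6 (push 15): stack=[8,15] mem=[8,0,8,0]
After op 7 (/): stack=[0] mem=[8,0,8,0]
After op 8 (RCL M1): stack=[0,0] mem=[8,0,8,0]
After op 9 (STO M3): stack=[0] mem=[8,0,8,0]
After op 10 (pop): stack=[empty] mem=[8,0,8,0]
After op 11 (RCL M3): stack=[0] mem=[8,0,8,0]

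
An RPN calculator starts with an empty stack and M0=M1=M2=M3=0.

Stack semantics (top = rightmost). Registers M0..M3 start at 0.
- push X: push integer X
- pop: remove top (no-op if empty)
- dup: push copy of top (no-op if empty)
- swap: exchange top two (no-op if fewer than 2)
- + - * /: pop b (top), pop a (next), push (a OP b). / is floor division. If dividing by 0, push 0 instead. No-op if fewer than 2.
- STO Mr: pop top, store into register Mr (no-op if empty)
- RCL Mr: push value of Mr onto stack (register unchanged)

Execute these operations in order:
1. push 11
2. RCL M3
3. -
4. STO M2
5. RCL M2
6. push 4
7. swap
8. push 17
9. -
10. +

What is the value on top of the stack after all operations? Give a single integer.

After op 1 (push 11): stack=[11] mem=[0,0,0,0]
After op 2 (RCL M3): stack=[11,0] mem=[0,0,0,0]
After op 3 (-): stack=[11] mem=[0,0,0,0]
After op 4 (STO M2): stack=[empty] mem=[0,0,11,0]
After op 5 (RCL M2): stack=[11] mem=[0,0,11,0]
After op 6 (push 4): stack=[11,4] mem=[0,0,11,0]
After op 7 (swap): stack=[4,11] mem=[0,0,11,0]
After op 8 (push 17): stack=[4,11,17] mem=[0,0,11,0]
After op 9 (-): stack=[4,-6] mem=[0,0,11,0]
After op 10 (+): stack=[-2] mem=[0,0,11,0]

Answer: -2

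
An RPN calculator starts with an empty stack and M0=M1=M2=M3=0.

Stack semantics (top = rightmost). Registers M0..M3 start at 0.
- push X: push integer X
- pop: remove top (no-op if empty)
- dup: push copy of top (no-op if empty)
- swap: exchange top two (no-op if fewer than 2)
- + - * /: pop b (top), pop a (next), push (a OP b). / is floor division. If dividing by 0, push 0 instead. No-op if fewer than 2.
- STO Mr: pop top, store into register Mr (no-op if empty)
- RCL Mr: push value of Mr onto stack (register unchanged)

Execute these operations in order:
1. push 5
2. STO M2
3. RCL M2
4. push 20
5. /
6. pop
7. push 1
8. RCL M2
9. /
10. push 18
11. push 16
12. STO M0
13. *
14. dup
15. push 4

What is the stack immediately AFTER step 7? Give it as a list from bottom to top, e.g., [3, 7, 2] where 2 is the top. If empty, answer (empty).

After op 1 (push 5): stack=[5] mem=[0,0,0,0]
After op 2 (STO M2): stack=[empty] mem=[0,0,5,0]
After op 3 (RCL M2): stack=[5] mem=[0,0,5,0]
After op 4 (push 20): stack=[5,20] mem=[0,0,5,0]
After op 5 (/): stack=[0] mem=[0,0,5,0]
After op 6 (pop): stack=[empty] mem=[0,0,5,0]
After op 7 (push 1): stack=[1] mem=[0,0,5,0]

[1]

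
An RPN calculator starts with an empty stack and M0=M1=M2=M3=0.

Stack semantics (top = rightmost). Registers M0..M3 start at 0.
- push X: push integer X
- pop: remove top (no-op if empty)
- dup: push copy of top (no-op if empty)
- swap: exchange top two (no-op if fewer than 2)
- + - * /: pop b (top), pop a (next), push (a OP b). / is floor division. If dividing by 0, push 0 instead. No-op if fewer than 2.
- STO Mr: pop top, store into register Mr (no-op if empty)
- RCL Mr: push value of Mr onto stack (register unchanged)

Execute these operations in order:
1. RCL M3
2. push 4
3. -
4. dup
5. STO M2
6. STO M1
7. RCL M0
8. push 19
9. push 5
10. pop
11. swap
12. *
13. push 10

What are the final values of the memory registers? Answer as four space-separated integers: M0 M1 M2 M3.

After op 1 (RCL M3): stack=[0] mem=[0,0,0,0]
After op 2 (push 4): stack=[0,4] mem=[0,0,0,0]
After op 3 (-): stack=[-4] mem=[0,0,0,0]
After op 4 (dup): stack=[-4,-4] mem=[0,0,0,0]
After op 5 (STO M2): stack=[-4] mem=[0,0,-4,0]
After op 6 (STO M1): stack=[empty] mem=[0,-4,-4,0]
After op 7 (RCL M0): stack=[0] mem=[0,-4,-4,0]
After op 8 (push 19): stack=[0,19] mem=[0,-4,-4,0]
After op 9 (push 5): stack=[0,19,5] mem=[0,-4,-4,0]
After op 10 (pop): stack=[0,19] mem=[0,-4,-4,0]
After op 11 (swap): stack=[19,0] mem=[0,-4,-4,0]
After op 12 (*): stack=[0] mem=[0,-4,-4,0]
After op 13 (push 10): stack=[0,10] mem=[0,-4,-4,0]

Answer: 0 -4 -4 0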